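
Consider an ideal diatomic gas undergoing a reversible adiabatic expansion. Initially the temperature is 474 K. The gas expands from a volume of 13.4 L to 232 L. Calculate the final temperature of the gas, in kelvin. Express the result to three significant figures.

T₂ ≈ 152 K

For a reversible adiabat TV^(γ−1) is constant, so T₂ = T₁ (V₁/V₂)^(γ−1).
For a diatomic ideal gas γ = 7/5, so γ−1 = 2/5.
T₂ = 474 × (13.4/232)^(2/5) = 151.5 K.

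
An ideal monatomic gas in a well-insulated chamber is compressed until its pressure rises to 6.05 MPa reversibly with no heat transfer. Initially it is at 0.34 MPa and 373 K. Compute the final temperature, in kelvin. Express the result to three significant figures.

T₂ ≈ 1180 K

Along an adiabat T P^((1−γ)/γ) is constant, so T₂ = T₁ (P₂/P₁)^((γ−1)/γ).
For a monatomic ideal gas γ = 5/3, so (γ−1)/γ = 2/5.
T₂ = 373 × (6.05/0.34)^(2/5) = 1180 K.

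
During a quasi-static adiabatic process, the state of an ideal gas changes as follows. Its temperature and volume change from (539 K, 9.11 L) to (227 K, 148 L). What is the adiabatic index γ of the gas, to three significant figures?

γ ≈ 1.31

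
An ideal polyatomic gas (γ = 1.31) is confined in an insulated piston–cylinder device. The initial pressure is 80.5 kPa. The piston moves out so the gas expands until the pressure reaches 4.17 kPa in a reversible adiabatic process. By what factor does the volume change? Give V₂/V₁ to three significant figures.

V₂/V₁ ≈ 9.58

From PV^γ = const, V₂/V₁ = (P₁/P₂)^(1/γ).
V₂/V₁ = (80.5/4.17)^(0.763) = 9.581.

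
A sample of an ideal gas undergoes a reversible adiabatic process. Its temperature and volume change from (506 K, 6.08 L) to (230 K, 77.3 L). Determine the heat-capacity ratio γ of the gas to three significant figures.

γ ≈ 1.31

TV^(γ−1) = const ⇒ γ − 1 = ln(T₂/T₁) / ln(V₁/V₂).
γ = 1 + ln(230/506) / ln(6.08/77.3) = 1.31.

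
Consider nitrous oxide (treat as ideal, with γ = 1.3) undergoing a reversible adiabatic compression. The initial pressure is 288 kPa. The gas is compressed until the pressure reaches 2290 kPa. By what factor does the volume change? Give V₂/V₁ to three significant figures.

From PV^γ = const, V₂/V₁ = (P₁/P₂)^(1/γ).
V₂/V₁ = (288/2290)^(0.769) = 0.2029.

V₂/V₁ ≈ 0.203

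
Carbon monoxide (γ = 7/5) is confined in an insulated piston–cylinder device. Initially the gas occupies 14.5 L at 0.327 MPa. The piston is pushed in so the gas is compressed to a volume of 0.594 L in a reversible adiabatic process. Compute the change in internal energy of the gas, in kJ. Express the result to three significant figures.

ΔU ≈ 30.7 kJ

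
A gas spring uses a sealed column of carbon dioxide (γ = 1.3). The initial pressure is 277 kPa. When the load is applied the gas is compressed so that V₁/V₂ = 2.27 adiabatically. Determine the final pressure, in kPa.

P₂ ≈ 804 kPa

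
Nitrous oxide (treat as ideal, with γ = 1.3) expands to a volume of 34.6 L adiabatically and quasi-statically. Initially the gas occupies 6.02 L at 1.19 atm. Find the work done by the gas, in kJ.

W ≈ 0.988 kJ

P₂ = P₁(V₁/V₂)^γ = 1.19×(6.02/34.6)^(1.3) = 0.1225 atm.
For a reversible adiabat, W_by_gas = (P₁V₁ − P₂V₂)/(γ−1).
W_by = (120600×0.00602 − 12410×0.0346) / (0.3) = 987.7 J.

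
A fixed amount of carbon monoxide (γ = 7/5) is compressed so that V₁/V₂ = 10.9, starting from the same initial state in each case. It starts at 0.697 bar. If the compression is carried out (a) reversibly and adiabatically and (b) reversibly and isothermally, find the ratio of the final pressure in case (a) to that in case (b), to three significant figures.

Isothermal: P_b = P₁(V₁/V₂) = 0.697×10.9.
Adiabatic: P_a = P₁(V₁/V₂)^γ = 0.697×10.9^(7/5).
P_a/P_b = (V₁/V₂)^(γ−1) = 10.9^(2/5) = 2.6.

P_adiabatic / P_isothermal ≈ 2.60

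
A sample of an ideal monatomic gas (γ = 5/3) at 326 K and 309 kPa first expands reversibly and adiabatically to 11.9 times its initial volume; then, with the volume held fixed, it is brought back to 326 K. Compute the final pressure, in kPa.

P₃ ≈ 26.0 kPa

Adiabatic step (PV^γ = const): P₂ = 309×(1/11.9)^(5/3) = 4.982 kPa; T₂ = 326×(1/11.9)^(2/3) = 62.54 K.
Isochoric: P₃ = P₂(T₃/T₂) = 4.982 × (326/62.54) = 25.97 kPa.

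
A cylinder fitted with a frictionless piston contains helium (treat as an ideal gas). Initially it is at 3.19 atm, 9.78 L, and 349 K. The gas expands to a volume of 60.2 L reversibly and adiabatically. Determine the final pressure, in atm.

P₂ ≈ 0.154 atm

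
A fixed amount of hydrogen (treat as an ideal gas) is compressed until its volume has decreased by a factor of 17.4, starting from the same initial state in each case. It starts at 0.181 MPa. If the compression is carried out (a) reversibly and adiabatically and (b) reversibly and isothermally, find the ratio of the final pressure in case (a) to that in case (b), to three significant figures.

P_adiabatic / P_isothermal ≈ 3.13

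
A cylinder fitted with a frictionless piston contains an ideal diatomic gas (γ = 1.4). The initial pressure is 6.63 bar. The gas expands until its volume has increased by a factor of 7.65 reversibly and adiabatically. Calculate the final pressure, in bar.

Adiabatic: P₁V₁^γ = P₂V₂^γ ⇒ P₂ = P₁ (V₁/V₂)^γ.
P₂ = 6.63 × (1/7.65)^(1.4) = 0.384 bar.

P₂ ≈ 0.384 bar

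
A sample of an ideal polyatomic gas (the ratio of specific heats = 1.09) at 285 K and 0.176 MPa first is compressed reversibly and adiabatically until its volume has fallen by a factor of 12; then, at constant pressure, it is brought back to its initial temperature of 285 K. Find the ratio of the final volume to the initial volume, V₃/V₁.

Adiabatic step: V₂/V₁ = 0.08333; T₂ = T₁·12^(0.09) = 356.4 K.
Isobaric step: V₃/V₂ = T₃/T₂ = 285/356.4.
V₃/V₁ = (V₂/V₁)(V₃/V₂) = 0.08333 × (285/356.4) = 0.06663.

V₃/V₁ ≈ 0.0666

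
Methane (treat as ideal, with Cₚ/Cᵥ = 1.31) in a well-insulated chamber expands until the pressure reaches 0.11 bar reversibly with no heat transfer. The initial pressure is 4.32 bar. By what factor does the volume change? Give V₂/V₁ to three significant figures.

V₂/V₁ ≈ 16.5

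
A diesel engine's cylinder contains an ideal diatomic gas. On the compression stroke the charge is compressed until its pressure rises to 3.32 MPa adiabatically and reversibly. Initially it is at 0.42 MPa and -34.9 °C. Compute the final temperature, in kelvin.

Adiabatic: T₂/T₁ = (P₂/P₁)^((γ−1)/γ).
For a diatomic ideal gas γ = 7/5, so (γ−1)/γ = 2/7.
T₁ = -34.9 °C = 238.2 K.
T₂ = 238.2 × (3.32/0.42)^(2/7) = 430.1 K.

T₂ ≈ 430 K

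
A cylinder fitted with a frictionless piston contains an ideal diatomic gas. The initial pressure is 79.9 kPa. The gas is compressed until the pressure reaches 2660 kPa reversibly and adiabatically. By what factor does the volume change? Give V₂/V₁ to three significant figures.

V₂/V₁ ≈ 0.0818

From PV^γ = const, V₂/V₁ = (P₁/P₂)^(1/γ).
For a diatomic ideal gas γ = 7/5.
V₂/V₁ = (79.9/2660)^(5/7) = 0.08177.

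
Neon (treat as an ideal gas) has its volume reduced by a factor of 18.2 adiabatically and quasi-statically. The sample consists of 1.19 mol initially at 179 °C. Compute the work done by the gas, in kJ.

For a reversible adiabat TV^(γ−1) is constant, so T₂ = T₁ (V₁/V₂)^(γ−1).
γ = 5/3 for a monatomic ideal gas, so γ−1 = 2/3.
T₁ = 179 °C = 452.1 K.
T₂ = 452.1 × 18.2^(2/3) = 3128 K.
Q = 0, so ΔU = W_on_gas = nCᵥΔT with Cᵥ = R/(γ−1) = 12.47 J/(mol·K).
ΔU = 1.19 × 12.47 × (3128 − 452.1) = 39720 J.
Work done by the gas = −ΔU = -39720 J.

W ≈ -39.7 kJ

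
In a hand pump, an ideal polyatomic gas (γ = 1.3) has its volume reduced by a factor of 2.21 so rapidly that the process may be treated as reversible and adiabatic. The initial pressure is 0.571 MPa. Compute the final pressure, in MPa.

P₂ ≈ 1.60 MPa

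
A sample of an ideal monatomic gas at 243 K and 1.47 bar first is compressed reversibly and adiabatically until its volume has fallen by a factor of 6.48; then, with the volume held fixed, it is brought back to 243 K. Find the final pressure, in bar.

P₃ ≈ 9.53 bar

For a monatomic ideal gas γ = 5/3.
Adiabatic step (PV^γ = const): P₂ = 1.47×6.48^(5/3) = 33.11 bar; T₂ = 243×6.48^(2/3) = 844.6 K.
Isochoric: P₃ = P₂(T₃/T₂) = 33.11 × (243/844.6) = 9.526 bar.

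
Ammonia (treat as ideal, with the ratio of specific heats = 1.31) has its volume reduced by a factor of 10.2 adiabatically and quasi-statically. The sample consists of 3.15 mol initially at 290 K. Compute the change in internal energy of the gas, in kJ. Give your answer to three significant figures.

Adiabatic: T₁V₁^(γ−1) = T₂V₂^(γ−1) ⇒ T₂ = T₁ (V₁/V₂)^(γ−1).
T₂ = 290 × 10.2^(0.31) = 595.8 K.
Q = 0, so ΔU = W_on_gas = nCᵥΔT with Cᵥ = R/(γ−1) = 26.82 J/(mol·K).
ΔU = 3.15 × 26.82 × (595.8 − 290) = 25830 J.

ΔU ≈ 25.8 kJ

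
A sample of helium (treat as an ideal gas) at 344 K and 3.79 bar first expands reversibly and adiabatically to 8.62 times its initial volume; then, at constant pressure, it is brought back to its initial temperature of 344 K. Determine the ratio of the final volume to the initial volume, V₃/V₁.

For a monatomic ideal gas γ = 5/3.
Adiabatic step: V₂/V₁ = 8.62; T₂ = T₁·(1/8.62)^(2/3) = 81.83 K.
Isobaric step: V₃/V₂ = T₃/T₂ = 344/81.83.
V₃/V₁ = (V₂/V₁)(V₃/V₂) = 8.62 × (344/81.83) = 36.24.

V₃/V₁ ≈ 36.2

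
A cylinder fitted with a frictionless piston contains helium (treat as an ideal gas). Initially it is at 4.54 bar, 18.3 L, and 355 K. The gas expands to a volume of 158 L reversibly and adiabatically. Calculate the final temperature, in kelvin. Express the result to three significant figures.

T₂ ≈ 84.4 K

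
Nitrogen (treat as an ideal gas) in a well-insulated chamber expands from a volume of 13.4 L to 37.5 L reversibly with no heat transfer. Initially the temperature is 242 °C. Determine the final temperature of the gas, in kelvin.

Adiabatic: T₁V₁^(γ−1) = T₂V₂^(γ−1) ⇒ T₂ = T₁ (V₁/V₂)^(γ−1).
For a diatomic ideal gas γ = 7/5, so γ−1 = 2/5.
T₁ = 242 °C = 515.1 K.
T₂ = 515.1 × (13.4/37.5)^(2/5) = 341.3 K.

T₂ ≈ 341 K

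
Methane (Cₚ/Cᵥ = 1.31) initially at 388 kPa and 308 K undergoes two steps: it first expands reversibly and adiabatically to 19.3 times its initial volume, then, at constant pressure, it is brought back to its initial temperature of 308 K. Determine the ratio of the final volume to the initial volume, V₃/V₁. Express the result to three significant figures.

V₃/V₁ ≈ 48.3

Adiabatic step: V₂/V₁ = 19.3; T₂ = T₁·(1/19.3)^(0.31) = 123 K.
Isobaric step: V₃/V₂ = T₃/T₂ = 308/123.
V₃/V₁ = (V₂/V₁)(V₃/V₂) = 19.3 × (308/123) = 48.31.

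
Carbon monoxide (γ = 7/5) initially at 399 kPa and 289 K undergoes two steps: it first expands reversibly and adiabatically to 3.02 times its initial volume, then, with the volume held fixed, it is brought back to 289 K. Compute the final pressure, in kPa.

P₃ ≈ 132 kPa

Adiabatic step (PV^γ = const): P₂ = 399×(1/3.02)^(7/5) = 84.91 kPa; T₂ = 289×(1/3.02)^(2/5) = 185.7 K.
Isochoric: P₃ = P₂(T₃/T₂) = 84.91 × (289/185.7) = 132.1 kPa.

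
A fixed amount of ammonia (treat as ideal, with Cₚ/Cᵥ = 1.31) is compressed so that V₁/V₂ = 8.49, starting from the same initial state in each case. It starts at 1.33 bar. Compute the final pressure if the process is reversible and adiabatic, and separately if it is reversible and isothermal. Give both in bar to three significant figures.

adiabatic: 21.9 bar; isothermal: 11.3 bar

Isothermal: P₂ = P₁(V₁/V₂) = 1.33×8.49 = 11.29 bar.
Adiabatic: P₂ = P₁(V₁/V₂)^γ = 1.33×8.49^(1.31) = 21.91 bar.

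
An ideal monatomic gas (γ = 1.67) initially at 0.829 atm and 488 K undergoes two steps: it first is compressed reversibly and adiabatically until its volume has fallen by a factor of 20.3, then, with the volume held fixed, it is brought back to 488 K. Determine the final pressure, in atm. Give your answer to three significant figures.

Adiabatic step (PV^γ = const): P₂ = 0.829×20.3^(1.67) = 126.5 atm; T₂ = 488×20.3^(0.67) = 3668 K.
Isochoric: P₃ = P₂(T₃/T₂) = 126.5 × (488/3668) = 16.83 atm.

P₃ ≈ 16.8 atm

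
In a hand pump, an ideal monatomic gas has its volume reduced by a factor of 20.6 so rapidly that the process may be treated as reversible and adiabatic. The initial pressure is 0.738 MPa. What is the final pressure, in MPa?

Adiabatic: P₁V₁^γ = P₂V₂^γ ⇒ P₂ = P₁ (V₁/V₂)^γ.
For a monatomic ideal gas γ = 5/3.
P₂ = 0.738 × 20.6^(5/3) = 114.2 MPa.

P₂ ≈ 114 MPa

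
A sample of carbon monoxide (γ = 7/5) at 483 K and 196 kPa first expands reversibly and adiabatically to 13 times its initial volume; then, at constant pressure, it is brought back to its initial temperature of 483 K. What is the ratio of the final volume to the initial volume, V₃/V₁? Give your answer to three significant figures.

V₃/V₁ ≈ 36.3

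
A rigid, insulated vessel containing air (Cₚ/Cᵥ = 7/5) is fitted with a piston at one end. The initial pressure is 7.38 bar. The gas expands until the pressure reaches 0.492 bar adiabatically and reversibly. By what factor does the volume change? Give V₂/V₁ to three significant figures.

From PV^γ = const, V₂/V₁ = (P₁/P₂)^(1/γ).
V₂/V₁ = (7.38/0.492)^(5/7) = 6.919.

V₂/V₁ ≈ 6.92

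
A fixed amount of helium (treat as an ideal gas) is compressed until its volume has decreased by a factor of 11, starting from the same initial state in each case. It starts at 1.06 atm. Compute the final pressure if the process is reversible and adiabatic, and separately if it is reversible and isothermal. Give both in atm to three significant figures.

adiabatic: 57.7 atm; isothermal: 11.7 atm

For a monatomic ideal gas γ = 5/3.
Isothermal: P₂ = P₁(V₁/V₂) = 1.06×11 = 11.66 atm.
Adiabatic: P₂ = P₁(V₁/V₂)^γ = 1.06×11^(5/3) = 57.67 atm.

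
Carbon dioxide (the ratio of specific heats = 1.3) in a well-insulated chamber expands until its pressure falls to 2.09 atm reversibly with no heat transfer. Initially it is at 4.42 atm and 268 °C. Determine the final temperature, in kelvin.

T₂ ≈ 455 K

Adiabatic: T₂/T₁ = (P₂/P₁)^((γ−1)/γ).
T₁ = 268 °C = 541.1 K.
T₂ = 541.1 × (2.09/4.42)^(0.231) = 455.3 K.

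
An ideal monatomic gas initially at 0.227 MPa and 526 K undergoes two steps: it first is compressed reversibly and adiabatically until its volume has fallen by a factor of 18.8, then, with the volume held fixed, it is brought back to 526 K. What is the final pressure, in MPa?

For a monatomic ideal gas γ = 5/3.
Adiabatic step (PV^γ = const): P₂ = 0.227×18.8^(5/3) = 30.17 MPa; T₂ = 526×18.8^(2/3) = 3719 K.
Isochoric: P₃ = P₂(T₃/T₂) = 30.17 × (526/3719) = 4.268 MPa.

P₃ ≈ 4.27 MPa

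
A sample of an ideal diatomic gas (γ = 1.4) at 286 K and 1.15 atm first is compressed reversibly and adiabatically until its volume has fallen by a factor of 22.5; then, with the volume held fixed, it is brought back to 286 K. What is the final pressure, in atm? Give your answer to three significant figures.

Adiabatic step (PV^γ = const): P₂ = 1.15×22.5^(1.4) = 89.9 atm; T₂ = 286×22.5^(0.4) = 993.7 K.
Isochoric: P₃ = P₂(T₃/T₂) = 89.9 × (286/993.7) = 25.87 atm.

P₃ ≈ 25.9 atm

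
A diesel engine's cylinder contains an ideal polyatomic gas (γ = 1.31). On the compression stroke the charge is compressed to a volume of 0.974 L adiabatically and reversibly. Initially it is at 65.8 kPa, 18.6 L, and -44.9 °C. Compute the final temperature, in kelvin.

T₂ ≈ 570 K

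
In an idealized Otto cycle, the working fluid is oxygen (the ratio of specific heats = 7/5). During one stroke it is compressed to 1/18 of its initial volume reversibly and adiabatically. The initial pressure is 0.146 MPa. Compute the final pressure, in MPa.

Adiabatic: P₁V₁^γ = P₂V₂^γ ⇒ P₂ = P₁ (V₁/V₂)^γ.
P₂ = 0.146 × 18^(7/5) = 8.351 MPa.

P₂ ≈ 8.35 MPa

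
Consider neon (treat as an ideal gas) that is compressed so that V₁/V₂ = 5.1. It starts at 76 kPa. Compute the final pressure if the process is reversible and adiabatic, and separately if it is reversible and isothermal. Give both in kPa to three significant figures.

adiabatic: 1150 kPa; isothermal: 388 kPa

For a monatomic ideal gas γ = 5/3.
Isothermal: P₂ = P₁(V₁/V₂) = 76×5.1 = 387.6 kPa.
Adiabatic: P₂ = P₁(V₁/V₂)^γ = 76×5.1^(5/3) = 1148 kPa.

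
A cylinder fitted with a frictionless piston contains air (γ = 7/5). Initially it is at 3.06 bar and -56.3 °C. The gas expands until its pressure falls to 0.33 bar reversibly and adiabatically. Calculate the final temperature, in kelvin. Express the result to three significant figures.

Along an adiabat T P^((1−γ)/γ) is constant, so T₂ = T₁ (P₂/P₁)^((γ−1)/γ).
T₁ = -56.3 °C = 216.8 K.
T₂ = 216.8 × (0.33/3.06)^(2/7) = 114.8 K.

T₂ ≈ 115 K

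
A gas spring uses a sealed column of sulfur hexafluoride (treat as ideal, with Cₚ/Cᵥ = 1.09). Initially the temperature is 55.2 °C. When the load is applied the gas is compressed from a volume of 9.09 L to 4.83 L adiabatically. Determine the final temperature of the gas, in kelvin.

For a reversible adiabat TV^(γ−1) is constant, so T₂ = T₁ (V₁/V₂)^(γ−1).
T₁ = 55.2 °C = 328.3 K.
T₂ = 328.3 × (9.09/4.83)^(0.09) = 347.6 K.

T₂ ≈ 348 K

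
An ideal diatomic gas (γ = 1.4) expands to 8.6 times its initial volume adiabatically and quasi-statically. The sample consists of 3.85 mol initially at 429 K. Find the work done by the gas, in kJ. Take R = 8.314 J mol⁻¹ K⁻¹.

W ≈ 19.8 kJ

For a reversible adiabat TV^(γ−1) is constant, so T₂ = T₁ (V₁/V₂)^(γ−1).
T₂ = 429 × (1/8.6)^(0.4) = 181.4 K.
Q = 0, so ΔU = W_on_gas = nCᵥΔT with Cᵥ = R/(γ−1) = 20.79 J/(mol·K).
ΔU = 3.85 × 20.79 × (181.4 − 429) = -19810 J.
Work done by the gas = −ΔU = 19810 J.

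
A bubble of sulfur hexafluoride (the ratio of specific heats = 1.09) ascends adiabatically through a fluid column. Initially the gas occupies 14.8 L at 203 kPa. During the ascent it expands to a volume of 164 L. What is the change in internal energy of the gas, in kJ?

P₂ = P₁(V₁/V₂)^γ = 203×(14.8/164)^(1.09) = 14.75 kPa.
For a reversible adiabat, W_by_gas = (P₁V₁ − P₂V₂)/(γ−1).
W_by = (203000×0.0148 − 14750×0.164) / (0.09) = 6498 J.
Q = 0 ⇒ ΔU = −W_by = -6498 J.

ΔU ≈ -6.50 kJ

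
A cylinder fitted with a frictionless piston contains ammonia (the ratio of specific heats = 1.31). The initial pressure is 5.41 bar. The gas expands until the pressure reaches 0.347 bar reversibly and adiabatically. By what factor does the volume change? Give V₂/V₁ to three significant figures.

From PV^γ = const, V₂/V₁ = (P₁/P₂)^(1/γ).
V₂/V₁ = (5.41/0.347)^(0.763) = 8.139.

V₂/V₁ ≈ 8.14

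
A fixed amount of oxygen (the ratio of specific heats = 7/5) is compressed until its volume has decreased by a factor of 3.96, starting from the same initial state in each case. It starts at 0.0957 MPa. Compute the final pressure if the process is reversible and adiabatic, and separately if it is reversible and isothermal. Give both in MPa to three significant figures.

Isothermal: P₂ = P₁(V₁/V₂) = 0.0957×3.96 = 0.379 MPa.
Adiabatic: P₂ = P₁(V₁/V₂)^γ = 0.0957×3.96^(7/5) = 0.6572 MPa.

adiabatic: 0.657 MPa; isothermal: 0.379 MPa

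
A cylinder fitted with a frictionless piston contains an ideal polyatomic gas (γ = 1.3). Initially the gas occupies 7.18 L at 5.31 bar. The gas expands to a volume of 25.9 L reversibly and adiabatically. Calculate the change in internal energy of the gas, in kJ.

ΔU ≈ -4.06 kJ

P₂ = P₁(V₁/V₂)^γ = 5.31×(7.18/25.9)^(1.3) = 1.002 bar.
For a reversible adiabat, W_by_gas = (P₁V₁ − P₂V₂)/(γ−1).
W_by = (531000×0.00718 − 100200×0.0259) / (0.3) = 4060 J.
Q = 0 ⇒ ΔU = −W_by = -4060 J.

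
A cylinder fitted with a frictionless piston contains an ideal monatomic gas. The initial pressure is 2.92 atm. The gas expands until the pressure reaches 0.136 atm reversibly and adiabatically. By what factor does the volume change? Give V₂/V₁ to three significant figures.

From PV^γ = const, V₂/V₁ = (P₁/P₂)^(1/γ).
For a monatomic ideal gas γ = 5/3.
V₂/V₁ = (2.92/0.136)^(3/5) = 6.297.

V₂/V₁ ≈ 6.30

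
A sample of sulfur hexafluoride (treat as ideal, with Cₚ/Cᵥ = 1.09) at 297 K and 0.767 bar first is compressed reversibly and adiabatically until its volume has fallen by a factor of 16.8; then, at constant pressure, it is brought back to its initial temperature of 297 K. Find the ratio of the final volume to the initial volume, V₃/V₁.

V₃/V₁ ≈ 0.0462

Adiabatic step: V₂/V₁ = 0.05952; T₂ = T₁·16.8^(0.09) = 382.9 K.
Isobaric step: V₃/V₂ = T₃/T₂ = 297/382.9.
V₃/V₁ = (V₂/V₁)(V₃/V₂) = 0.05952 × (297/382.9) = 0.04618.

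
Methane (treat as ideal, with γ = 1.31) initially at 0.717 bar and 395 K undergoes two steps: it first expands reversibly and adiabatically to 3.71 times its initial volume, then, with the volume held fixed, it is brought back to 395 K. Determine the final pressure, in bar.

Adiabatic step (PV^γ = const): P₂ = 0.717×(1/3.71)^(1.31) = 0.1287 bar; T₂ = 395×(1/3.71)^(0.31) = 263.1 K.
Isochoric: P₃ = P₂(T₃/T₂) = 0.1287 × (395/263.1) = 0.1933 bar.

P₃ ≈ 0.193 bar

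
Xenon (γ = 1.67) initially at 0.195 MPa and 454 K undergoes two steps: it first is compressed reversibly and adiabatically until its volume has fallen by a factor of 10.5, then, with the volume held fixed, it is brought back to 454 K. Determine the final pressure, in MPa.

Adiabatic step (PV^γ = const): P₂ = 0.195×10.5^(1.67) = 9.895 MPa; T₂ = 454×10.5^(0.67) = 2194 K.
Isochoric: P₃ = P₂(T₃/T₂) = 9.895 × (454/2194) = 2.047 MPa.

P₃ ≈ 2.05 MPa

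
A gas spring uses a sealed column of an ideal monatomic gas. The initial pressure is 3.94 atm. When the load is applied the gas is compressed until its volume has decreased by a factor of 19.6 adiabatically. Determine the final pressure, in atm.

P₂ ≈ 561 atm

Since PV^γ is constant along a reversible adiabat, P₂ = P₁ (V₁/V₂)^γ.
For a monatomic ideal gas γ = 5/3.
P₂ = 3.94 × 19.6^(5/3) = 561.4 atm.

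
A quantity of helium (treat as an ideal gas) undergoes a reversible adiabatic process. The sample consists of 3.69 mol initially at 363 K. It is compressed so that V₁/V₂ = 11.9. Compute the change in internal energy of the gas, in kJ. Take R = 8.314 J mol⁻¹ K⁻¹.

ΔU ≈ 70.4 kJ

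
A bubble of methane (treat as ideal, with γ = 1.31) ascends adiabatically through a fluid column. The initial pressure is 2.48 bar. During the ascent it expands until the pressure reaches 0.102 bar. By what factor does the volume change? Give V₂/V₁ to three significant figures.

From PV^γ = const, V₂/V₁ = (P₁/P₂)^(1/γ).
V₂/V₁ = (2.48/0.102)^(0.763) = 11.43.

V₂/V₁ ≈ 11.4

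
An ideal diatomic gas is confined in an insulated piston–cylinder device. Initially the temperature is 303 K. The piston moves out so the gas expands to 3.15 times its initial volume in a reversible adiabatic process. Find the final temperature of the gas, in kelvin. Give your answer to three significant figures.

T₂ ≈ 191 K

Adiabatic: T₁V₁^(γ−1) = T₂V₂^(γ−1) ⇒ T₂ = T₁ (V₁/V₂)^(γ−1).
For a diatomic ideal gas γ = 7/5, so γ−1 = 2/5.
T₂ = 303 × (1/3.15)^(2/5) = 191.5 K.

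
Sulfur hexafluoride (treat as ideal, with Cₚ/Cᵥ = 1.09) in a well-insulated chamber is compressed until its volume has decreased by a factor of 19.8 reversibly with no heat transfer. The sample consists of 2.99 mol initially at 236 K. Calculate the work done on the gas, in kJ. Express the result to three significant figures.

For a reversible adiabat TV^(γ−1) is constant, so T₂ = T₁ (V₁/V₂)^(γ−1).
T₂ = 236 × 19.8^(0.09) = 308.8 K.
Q = 0, so ΔU = W_on_gas = nCᵥΔT with Cᵥ = R/(γ−1) = 92.38 J/(mol·K).
ΔU = 2.99 × 92.38 × (308.8 − 236) = 20100 J.

W ≈ 20.1 kJ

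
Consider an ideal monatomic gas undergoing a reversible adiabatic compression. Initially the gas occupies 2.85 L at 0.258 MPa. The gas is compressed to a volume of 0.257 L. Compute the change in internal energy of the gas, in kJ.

ΔU ≈ 4.38 kJ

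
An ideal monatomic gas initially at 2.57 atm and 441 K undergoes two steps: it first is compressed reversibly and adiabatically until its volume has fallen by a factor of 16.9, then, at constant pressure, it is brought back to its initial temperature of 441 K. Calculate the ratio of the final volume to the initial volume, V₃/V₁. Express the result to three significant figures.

For a monatomic ideal gas γ = 5/3.
Adiabatic step: V₂/V₁ = 0.05917; T₂ = T₁·16.9^(2/3) = 2904 K.
Isobaric step: V₃/V₂ = T₃/T₂ = 441/2904.
V₃/V₁ = (V₂/V₁)(V₃/V₂) = 0.05917 × (441/2904) = 0.008985.

V₃/V₁ ≈ 0.00899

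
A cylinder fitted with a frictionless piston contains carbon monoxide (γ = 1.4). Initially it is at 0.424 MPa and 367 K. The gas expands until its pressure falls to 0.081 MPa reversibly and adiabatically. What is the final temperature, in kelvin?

T₂ ≈ 229 K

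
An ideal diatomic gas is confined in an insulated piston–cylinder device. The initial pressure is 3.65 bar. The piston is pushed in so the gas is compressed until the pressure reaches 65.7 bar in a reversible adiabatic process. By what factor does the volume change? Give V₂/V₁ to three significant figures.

V₂/V₁ ≈ 0.127

From PV^γ = const, V₂/V₁ = (P₁/P₂)^(1/γ).
For a diatomic ideal gas γ = 7/5.
V₂/V₁ = (3.65/65.7)^(5/7) = 0.1269.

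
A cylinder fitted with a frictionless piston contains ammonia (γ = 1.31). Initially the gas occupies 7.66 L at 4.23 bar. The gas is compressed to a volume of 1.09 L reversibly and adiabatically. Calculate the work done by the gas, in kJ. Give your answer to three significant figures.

P₂ = P₁(V₁/V₂)^γ = 4.23×(7.66/1.09)^(1.31) = 54.41 bar.
For a reversible adiabat, W_by_gas = (P₁V₁ − P₂V₂)/(γ−1).
W_by = (423000×0.00766 − 5.441×10^6×0.00109) / (0.31) = -8678 J.

W ≈ -8.68 kJ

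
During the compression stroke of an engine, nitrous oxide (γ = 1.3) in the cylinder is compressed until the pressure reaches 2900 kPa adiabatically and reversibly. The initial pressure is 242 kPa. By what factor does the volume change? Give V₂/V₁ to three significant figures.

V₂/V₁ ≈ 0.148

From PV^γ = const, V₂/V₁ = (P₁/P₂)^(1/γ).
V₂/V₁ = (242/2900)^(0.769) = 0.148.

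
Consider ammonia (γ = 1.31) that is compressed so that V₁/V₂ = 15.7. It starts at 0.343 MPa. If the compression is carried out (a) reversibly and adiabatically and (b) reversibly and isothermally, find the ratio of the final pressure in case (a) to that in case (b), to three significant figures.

P_adiabatic / P_isothermal ≈ 2.35

Isothermal: P_b = P₁(V₁/V₂) = 0.343×15.7.
Adiabatic: P_a = P₁(V₁/V₂)^γ = 0.343×15.7^(1.31).
P_a/P_b = (V₁/V₂)^(γ−1) = 15.7^(0.31) = 2.348.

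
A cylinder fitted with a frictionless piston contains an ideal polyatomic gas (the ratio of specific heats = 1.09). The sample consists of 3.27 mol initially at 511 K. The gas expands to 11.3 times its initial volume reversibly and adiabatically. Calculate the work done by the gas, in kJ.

Adiabatic: T₁V₁^(γ−1) = T₂V₂^(γ−1) ⇒ T₂ = T₁ (V₁/V₂)^(γ−1).
T₂ = 511 × (1/11.3)^(0.09) = 410.8 K.
Q = 0, so ΔU = W_on_gas = nCᵥΔT with Cᵥ = R/(γ−1) = 92.38 J/(mol·K).
ΔU = 3.27 × 92.38 × (410.8 − 511) = -30260 J.
Work done by the gas = −ΔU = 30260 J.

W ≈ 30.3 kJ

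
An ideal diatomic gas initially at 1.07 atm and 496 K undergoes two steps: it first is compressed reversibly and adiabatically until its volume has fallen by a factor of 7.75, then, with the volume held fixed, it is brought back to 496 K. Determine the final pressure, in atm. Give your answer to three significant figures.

For a diatomic ideal gas γ = 7/5.
Adiabatic step (PV^γ = const): P₂ = 1.07×7.75^(7/5) = 18.81 atm; T₂ = 496×7.75^(2/5) = 1125 K.
Isochoric: P₃ = P₂(T₃/T₂) = 18.81 × (496/1125) = 8.293 atm.

P₃ ≈ 8.29 atm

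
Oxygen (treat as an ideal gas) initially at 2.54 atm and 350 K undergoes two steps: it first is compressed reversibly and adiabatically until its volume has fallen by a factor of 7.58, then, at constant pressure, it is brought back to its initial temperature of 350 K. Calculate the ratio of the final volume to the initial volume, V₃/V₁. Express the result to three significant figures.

V₃/V₁ ≈ 0.0587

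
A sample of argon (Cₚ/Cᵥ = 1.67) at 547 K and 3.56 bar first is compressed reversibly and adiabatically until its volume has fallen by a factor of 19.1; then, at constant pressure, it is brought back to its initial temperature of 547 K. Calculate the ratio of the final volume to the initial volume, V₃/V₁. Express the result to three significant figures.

Adiabatic step: V₂/V₁ = 0.05236; T₂ = T₁·19.1^(0.67) = 3947 K.
Isobaric step: V₃/V₂ = T₃/T₂ = 547/3947.
V₃/V₁ = (V₂/V₁)(V₃/V₂) = 0.05236 × (547/3947) = 0.007256.

V₃/V₁ ≈ 0.00726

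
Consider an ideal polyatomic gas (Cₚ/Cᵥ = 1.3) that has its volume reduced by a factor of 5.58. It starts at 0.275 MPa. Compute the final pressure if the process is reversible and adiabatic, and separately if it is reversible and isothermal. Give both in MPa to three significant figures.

adiabatic: 2.57 MPa; isothermal: 1.53 MPa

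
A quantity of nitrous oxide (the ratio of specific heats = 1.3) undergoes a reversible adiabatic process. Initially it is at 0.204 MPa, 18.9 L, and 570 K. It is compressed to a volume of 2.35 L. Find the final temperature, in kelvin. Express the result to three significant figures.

T₂ ≈ 1070 K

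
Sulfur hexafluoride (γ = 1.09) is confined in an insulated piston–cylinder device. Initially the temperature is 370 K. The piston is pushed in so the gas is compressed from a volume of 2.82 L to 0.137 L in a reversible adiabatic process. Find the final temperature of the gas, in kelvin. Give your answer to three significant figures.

T₂ ≈ 486 K

For a reversible adiabat TV^(γ−1) is constant, so T₂ = T₁ (V₁/V₂)^(γ−1).
T₂ = 370 × (2.82/0.137)^(0.09) = 485.8 K.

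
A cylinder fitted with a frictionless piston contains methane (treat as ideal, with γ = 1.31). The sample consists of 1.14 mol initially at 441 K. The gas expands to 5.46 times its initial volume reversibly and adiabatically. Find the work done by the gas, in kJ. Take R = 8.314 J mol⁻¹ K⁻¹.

For a reversible adiabat TV^(γ−1) is constant, so T₂ = T₁ (V₁/V₂)^(γ−1).
T₂ = 441 × (1/5.46)^(0.31) = 260.6 K.
Q = 0, so ΔU = W_on_gas = nCᵥΔT with Cᵥ = R/(γ−1) = 26.82 J/(mol·K).
ΔU = 1.14 × 26.82 × (260.6 − 441) = -5517 J.
Work done by the gas = −ΔU = 5517 J.

W ≈ 5.52 kJ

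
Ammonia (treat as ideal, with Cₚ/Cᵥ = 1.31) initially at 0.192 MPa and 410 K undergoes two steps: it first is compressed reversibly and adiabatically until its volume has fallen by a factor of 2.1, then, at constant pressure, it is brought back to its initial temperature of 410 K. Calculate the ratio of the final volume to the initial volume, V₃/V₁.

V₃/V₁ ≈ 0.378

Adiabatic step: V₂/V₁ = 0.4762; T₂ = T₁·2.1^(0.31) = 516 K.
Isobaric step: V₃/V₂ = T₃/T₂ = 410/516.
V₃/V₁ = (V₂/V₁)(V₃/V₂) = 0.4762 × (410/516) = 0.3783.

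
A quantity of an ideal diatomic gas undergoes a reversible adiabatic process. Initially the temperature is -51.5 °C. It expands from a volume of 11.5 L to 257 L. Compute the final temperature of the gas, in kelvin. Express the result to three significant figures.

Adiabatic: T₁V₁^(γ−1) = T₂V₂^(γ−1) ⇒ T₂ = T₁ (V₁/V₂)^(γ−1).
For a diatomic ideal gas γ = 7/5, so γ−1 = 2/5.
T₁ = -51.5 °C = 221.6 K.
T₂ = 221.6 × (11.5/257)^(2/5) = 63.97 K.

T₂ ≈ 64.0 K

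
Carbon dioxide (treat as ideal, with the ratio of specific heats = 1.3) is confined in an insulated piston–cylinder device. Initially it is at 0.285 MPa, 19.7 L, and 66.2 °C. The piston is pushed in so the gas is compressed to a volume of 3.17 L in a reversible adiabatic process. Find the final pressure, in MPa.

Adiabatic: P₁V₁^γ = P₂V₂^γ ⇒ P₂ = P₁ (V₁/V₂)^γ.
P₂ = 0.285 × (19.7/3.17)^(1.3) = 3.064 MPa.

P₂ ≈ 3.06 MPa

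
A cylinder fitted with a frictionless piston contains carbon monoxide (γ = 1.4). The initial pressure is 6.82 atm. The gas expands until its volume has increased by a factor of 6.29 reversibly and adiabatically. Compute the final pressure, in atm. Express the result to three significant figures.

P₂ ≈ 0.520 atm

Adiabatic: P₁V₁^γ = P₂V₂^γ ⇒ P₂ = P₁ (V₁/V₂)^γ.
P₂ = 6.82 × (1/6.29)^(1.4) = 0.5196 atm.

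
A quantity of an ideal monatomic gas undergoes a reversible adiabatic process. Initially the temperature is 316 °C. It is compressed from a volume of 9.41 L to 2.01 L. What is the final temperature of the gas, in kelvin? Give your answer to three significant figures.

Adiabatic: T₁V₁^(γ−1) = T₂V₂^(γ−1) ⇒ T₂ = T₁ (V₁/V₂)^(γ−1).
For a monatomic ideal gas γ = 5/3, so γ−1 = 2/3.
T₁ = 316 °C = 589.1 K.
T₂ = 589.1 × (9.41/2.01)^(2/3) = 1649 K.

T₂ ≈ 1650 K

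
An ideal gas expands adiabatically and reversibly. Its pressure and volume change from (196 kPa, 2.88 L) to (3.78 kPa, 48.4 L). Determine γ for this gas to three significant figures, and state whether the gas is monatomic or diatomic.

PV^γ = const ⇒ γ = ln(P₂/P₁) / ln(V₁/V₂).
γ = ln(3.78/196) / ln(2.88/48.4) = 1.399.
γ ≈ 1.40 is close to 7/5, so the gas is diatomic.

γ ≈ 1.40; diatomic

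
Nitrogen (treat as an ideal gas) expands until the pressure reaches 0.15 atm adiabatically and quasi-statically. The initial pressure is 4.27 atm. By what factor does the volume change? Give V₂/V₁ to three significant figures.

V₂/V₁ ≈ 10.9

From PV^γ = const, V₂/V₁ = (P₁/P₂)^(1/γ).
For a diatomic ideal gas γ = 7/5.
V₂/V₁ = (4.27/0.15)^(5/7) = 10.93.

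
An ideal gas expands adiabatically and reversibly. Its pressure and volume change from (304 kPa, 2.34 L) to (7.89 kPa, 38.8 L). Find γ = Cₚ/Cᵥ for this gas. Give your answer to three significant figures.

PV^γ = const ⇒ γ = ln(P₂/P₁) / ln(V₁/V₂).
γ = ln(7.89/304) / ln(2.34/38.8) = 1.3.

γ ≈ 1.30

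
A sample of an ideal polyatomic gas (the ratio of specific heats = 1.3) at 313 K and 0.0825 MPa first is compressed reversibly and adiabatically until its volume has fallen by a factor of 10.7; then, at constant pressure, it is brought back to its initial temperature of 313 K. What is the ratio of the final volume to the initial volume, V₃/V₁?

Adiabatic step: V₂/V₁ = 0.09346; T₂ = T₁·10.7^(0.3) = 637.3 K.
Isobaric step: V₃/V₂ = T₃/T₂ = 313/637.3.
V₃/V₁ = (V₂/V₁)(V₃/V₂) = 0.09346 × (313/637.3) = 0.0459.

V₃/V₁ ≈ 0.0459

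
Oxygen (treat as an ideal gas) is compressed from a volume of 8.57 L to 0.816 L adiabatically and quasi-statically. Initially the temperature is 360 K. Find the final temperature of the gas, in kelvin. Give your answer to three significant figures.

T₂ ≈ 922 K

Adiabatic: T₁V₁^(γ−1) = T₂V₂^(γ−1) ⇒ T₂ = T₁ (V₁/V₂)^(γ−1).
For a diatomic ideal gas γ = 7/5, so γ−1 = 2/5.
T₂ = 360 × (8.57/0.816)^(2/5) = 922.2 K.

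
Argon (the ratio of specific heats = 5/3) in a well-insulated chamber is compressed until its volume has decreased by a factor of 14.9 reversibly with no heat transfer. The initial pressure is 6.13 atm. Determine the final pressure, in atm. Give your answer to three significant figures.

P₂ ≈ 553 atm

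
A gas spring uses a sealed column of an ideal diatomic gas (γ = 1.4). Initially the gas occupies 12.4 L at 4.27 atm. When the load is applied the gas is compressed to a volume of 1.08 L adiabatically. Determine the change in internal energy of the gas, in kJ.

P₂ = P₁(V₁/V₂)^γ = 4.27×(12.4/1.08)^(1.4) = 130.1 atm.
For a reversible adiabat, W_by_gas = (P₁V₁ − P₂V₂)/(γ−1).
W_by = (432700×0.0124 − 1.319×10^7×0.00108) / (0.4) = -22190 J.
Q = 0 ⇒ ΔU = −W_by = 22190 J.

ΔU ≈ 22.2 kJ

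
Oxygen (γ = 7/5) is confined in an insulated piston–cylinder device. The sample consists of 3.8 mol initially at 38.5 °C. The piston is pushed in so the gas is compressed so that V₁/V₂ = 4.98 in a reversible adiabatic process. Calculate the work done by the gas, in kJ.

W ≈ -22.2 kJ

For a reversible adiabat TV^(γ−1) is constant, so T₂ = T₁ (V₁/V₂)^(γ−1).
T₁ = 38.5 °C = 311.6 K.
T₂ = 311.6 × 4.98^(2/5) = 592.3 K.
Q = 0, so ΔU = W_on_gas = nCᵥΔT with Cᵥ = R/(γ−1) = 20.79 J/(mol·K).
ΔU = 3.8 × 20.79 × (592.3 − 311.6) = 22170 J.
Work done by the gas = −ΔU = -22170 J.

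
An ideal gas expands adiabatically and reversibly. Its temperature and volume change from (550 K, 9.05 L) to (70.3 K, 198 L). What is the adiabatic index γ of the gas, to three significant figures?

TV^(γ−1) = const ⇒ γ − 1 = ln(T₂/T₁) / ln(V₁/V₂).
γ = 1 + ln(70.3/550) / ln(9.05/198) = 1.667.

γ ≈ 1.67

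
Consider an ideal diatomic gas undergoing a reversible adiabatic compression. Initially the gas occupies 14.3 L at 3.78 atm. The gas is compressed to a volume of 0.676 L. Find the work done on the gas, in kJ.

W ≈ 32.7 kJ

γ = 7/5 for a diatomic ideal gas.
P₂ = P₁(V₁/V₂)^γ = 3.78×(14.3/0.676)^(7/5) = 271 atm.
For a reversible adiabat, W_by_gas = (P₁V₁ − P₂V₂)/(γ−1).
W_by = (383000×0.0143 − 2.746×10^7×0.000676) / (2/5) = -32720 J.
W_on_gas = −W_by = 32720 J.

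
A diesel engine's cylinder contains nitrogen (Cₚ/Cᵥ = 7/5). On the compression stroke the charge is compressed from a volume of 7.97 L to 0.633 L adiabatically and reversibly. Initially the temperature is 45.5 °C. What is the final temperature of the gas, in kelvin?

T₂ ≈ 878 K

For a reversible adiabat TV^(γ−1) is constant, so T₂ = T₁ (V₁/V₂)^(γ−1).
T₁ = 45.5 °C = 318.6 K.
T₂ = 318.6 × (7.97/0.633)^(2/5) = 877.7 K.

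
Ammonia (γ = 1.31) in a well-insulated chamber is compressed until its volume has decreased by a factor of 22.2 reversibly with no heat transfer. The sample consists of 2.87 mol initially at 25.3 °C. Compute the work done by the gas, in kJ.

W ≈ -37.1 kJ

Adiabatic: T₁V₁^(γ−1) = T₂V₂^(γ−1) ⇒ T₂ = T₁ (V₁/V₂)^(γ−1).
T₁ = 25.3 °C = 298.4 K.
T₂ = 298.4 × 22.2^(0.31) = 780.3 K.
Q = 0, so ΔU = W_on_gas = nCᵥΔT with Cᵥ = R/(γ−1) = 26.82 J/(mol·K).
ΔU = 2.87 × 26.82 × (780.3 − 298.4) = 37090 J.
Work done by the gas = −ΔU = -37090 J.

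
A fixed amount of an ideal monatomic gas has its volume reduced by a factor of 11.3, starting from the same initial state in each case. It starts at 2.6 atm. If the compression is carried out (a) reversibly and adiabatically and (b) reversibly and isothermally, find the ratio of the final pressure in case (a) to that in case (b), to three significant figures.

P_adiabatic / P_isothermal ≈ 5.04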